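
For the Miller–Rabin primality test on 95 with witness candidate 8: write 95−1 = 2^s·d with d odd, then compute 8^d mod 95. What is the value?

95 − 1 = 94 = 2^1 · 47, so d = 47.
8^1 ≡ 8 (mod 95)
8^2 ≡ 8^2 = 64 ≡ 64 (mod 95)
8^4 ≡ 64^2 = 4096 ≡ 11 (mod 95)
8^8 ≡ 11^2 = 121 ≡ 26 (mod 95)
8^16 ≡ 26^2 = 676 ≡ 11 (mod 95)
8^32 ≡ 11^2 = 121 ≡ 26 (mod 95)
47 = 32 + 8 + 4 + 2 + 1 in binary powers of 2.
So 8^47 ≡ 26 · 26 · 11 · 64 · 8 ≡ 12 (mod 95).
Squaring chain: 12; never reaches −1, so base 8 is a Miller–Rabin witness that 95 is composite.

12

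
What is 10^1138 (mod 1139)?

508

10^1 ≡ 10 (mod 1139)
10^2 ≡ 10^2 = 100 ≡ 100 (mod 1139)
10^4 ≡ 100^2 = 10000 ≡ 888 (mod 1139)
10^8 ≡ 888^2 = 788544 ≡ 356 (mod 1139)
10^16 ≡ 356^2 = 126736 ≡ 307 (mod 1139)
10^32 ≡ 307^2 = 94249 ≡ 851 (mod 1139)
10^64 ≡ 851^2 = 724201 ≡ 936 (mod 1139)
10^128 ≡ 936^2 = 876096 ≡ 205 (mod 1139)
10^256 ≡ 205^2 = 42025 ≡ 1021 (mod 1139)
10^512 ≡ 1021^2 = 1042441 ≡ 256 (mod 1139)
10^1024 ≡ 256^2 = 65536 ≡ 613 (mod 1139)
1138 = 1024 + 64 + 32 + 16 + 2 in binary powers of 2.
So 10^1138 ≡ 613 · 936 · 851 · 307 · 100 ≡ 508 (mod 1139).
Since 508 ≠ 1, base 10 is a Fermat witness: 1139 is composite.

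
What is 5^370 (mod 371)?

149

5^1 ≡ 5 (mod 371)
5^2 ≡ 5^2 = 25 ≡ 25 (mod 371)
5^4 ≡ 25^2 = 625 ≡ 254 (mod 371)
5^8 ≡ 254^2 = 64516 ≡ 333 (mod 371)
5^16 ≡ 333^2 = 110889 ≡ 331 (mod 371)
5^32 ≡ 331^2 = 109561 ≡ 116 (mod 371)
5^64 ≡ 116^2 = 13456 ≡ 100 (mod 371)
5^128 ≡ 100^2 = 10000 ≡ 354 (mod 371)
5^256 ≡ 354^2 = 125316 ≡ 289 (mod 371)
370 = 256 + 64 + 32 + 16 + 2 in binary powers of 2.
So 5^370 ≡ 289 · 100 · 116 · 331 · 25 ≡ 149 (mod 371).
Since 149 ≠ 1, base 5 is a Fermat witness: 371 is composite.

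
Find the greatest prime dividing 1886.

1886 = 2 · 943
943 = 23 · 41
41 is prime.
So 1886 = 2 · 23 · 41; the largest prime factor is 41.

41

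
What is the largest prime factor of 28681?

28681 = 23 · 1247
1247 = 29 · 43
43 is prime.
So 28681 = 23 · 29 · 43; the largest prime factor is 43.

43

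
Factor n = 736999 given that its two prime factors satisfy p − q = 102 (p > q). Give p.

Since p = q + 102, we have 736999 = q(q + 102), so q² + 102q − 736999 = 0.
Discriminant: 102² + 4·736999 = 10404 + 2947996 = 2958400; √2958400 = 1720.
q = (−102 + 1720)/2 = 809, and p = q + 102 = 911.
Check: 809 · 911 = 736999.

911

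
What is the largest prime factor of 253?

253 = 11 · 23
23 is prime.
So 253 = 11 · 23; the largest prime factor is 23.

23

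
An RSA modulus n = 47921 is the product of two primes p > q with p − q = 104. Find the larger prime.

277

Since p = q + 104, we have 47921 = q(q + 104), so q² + 104q − 47921 = 0.
Discriminant: 104² + 4·47921 = 10816 + 191684 = 202500; √202500 = 450.
q = (−104 + 450)/2 = 173, and p = q + 104 = 277.
Check: 173 · 277 = 47921.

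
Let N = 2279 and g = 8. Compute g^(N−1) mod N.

8^1 ≡ 8 (mod 2279)
8^2 ≡ 8^2 = 64 ≡ 64 (mod 2279)
8^4 ≡ 64^2 = 4096 ≡ 1817 (mod 2279)
8^8 ≡ 1817^2 = 3301489 ≡ 1497 (mod 2279)
8^16 ≡ 1497^2 = 2241009 ≡ 752 (mod 2279)
8^32 ≡ 752^2 = 565504 ≡ 312 (mod 2279)
8^64 ≡ 312^2 = 97344 ≡ 1626 (mod 2279)
8^128 ≡ 1626^2 = 2643876 ≡ 236 (mod 2279)
8^256 ≡ 236^2 = 55696 ≡ 1000 (mod 2279)
8^512 ≡ 1000^2 = 1000000 ≡ 1798 (mod 2279)
8^1024 ≡ 1798^2 = 3232804 ≡ 1182 (mod 2279)
8^2048 ≡ 1182^2 = 1397124 ≡ 97 (mod 2279)
2278 = 2048 + 128 + 64 + 32 + 4 + 2 in binary powers of 2.
So 8^2278 ≡ 97 · 236 · 1626 · 312 · 1817 · 64 ≡ 520 (mod 2279).
Since 520 ≠ 1, base 8 is a Fermat witness: 2279 is composite.

520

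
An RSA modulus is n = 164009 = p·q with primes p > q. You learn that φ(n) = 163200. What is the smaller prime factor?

φ(n) = (p−1)(q−1) = n − (p+q) + 1, so p + q = 164009 − 163200 + 1 = 810.
p and q are the roots of t² − 810t + 164009 = 0.
Discriminant: 810² − 4·164009 = 656100 − 656036 = 64; √64 = 8.
q = (810 − 8)/2 = 401, p = (810 + 8)/2 = 409.
Check: 401 · 409 = 164009.

401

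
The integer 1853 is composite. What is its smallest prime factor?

17

1853 is odd.
Digit sum 17, not divisible by 3.
Ends in 3: not divisible by 5.
7: 1853 = 7·264 + 5
11: 1853 = 11·168 + 5
13: 1853 = 13·142 + 7
17: 1853 = 17·109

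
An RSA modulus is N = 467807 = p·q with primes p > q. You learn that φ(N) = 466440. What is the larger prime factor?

691

φ(n) = (p−1)(q−1) = n − (p+q) + 1, so p + q = 467807 − 466440 + 1 = 1368.
p and q are the roots of t² − 1368t + 467807 = 0.
Discriminant: 1368² − 4·467807 = 1871424 − 1871228 = 196; √196 = 14.
q = (1368 − 14)/2 = 677, p = (1368 + 14)/2 = 691.
Check: 677 · 691 = 467807.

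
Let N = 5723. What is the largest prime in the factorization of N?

97

5723 = 59 · 97
97 is prime.
So 5723 = 59 · 97; the largest prime factor is 97.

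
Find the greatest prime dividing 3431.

73

3431 = 47 · 73
73 is prime.
So 3431 = 47 · 73; the largest prime factor is 73.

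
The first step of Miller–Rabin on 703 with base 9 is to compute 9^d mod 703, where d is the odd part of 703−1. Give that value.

1

703 − 1 = 702 = 2^1 · 351, so d = 351.
9^1 ≡ 9 (mod 703)
9^2 ≡ 9^2 = 81 ≡ 81 (mod 703)
9^4 ≡ 81^2 = 6561 ≡ 234 (mod 703)
9^8 ≡ 234^2 = 54756 ≡ 625 (mod 703)
9^16 ≡ 625^2 = 390625 ≡ 460 (mod 703)
9^32 ≡ 460^2 = 211600 ≡ 700 (mod 703)
9^64 ≡ 700^2 = 490000 ≡ 9 (mod 703)
9^128 ≡ 9^2 = 81 ≡ 81 (mod 703)
9^256 ≡ 81^2 = 6561 ≡ 234 (mod 703)
351 = 256 + 64 + 16 + 8 + 4 + 2 + 1 in binary powers of 2.
So 9^351 ≡ 234 · 9 · 460 · 625 · 234 · 81 · 9 ≡ 1 (mod 703).
Since 9^d ≡ 1 (mod 703), base 9 does not prove 703 composite.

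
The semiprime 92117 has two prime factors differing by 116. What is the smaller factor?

251

Since p = q + 116, we have 92117 = q(q + 116), so q² + 116q − 92117 = 0.
Discriminant: 116² + 4·92117 = 13456 + 368468 = 381924; √381924 = 618.
q = (−116 + 618)/2 = 251, and p = q + 116 = 367.
Check: 251 · 367 = 92117.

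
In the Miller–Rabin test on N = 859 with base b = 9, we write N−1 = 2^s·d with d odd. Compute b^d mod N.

859 − 1 = 858 = 2^1 · 429, so d = 429.
9^1 ≡ 9 (mod 859)
9^2 ≡ 9^2 = 81 ≡ 81 (mod 859)
9^4 ≡ 81^2 = 6561 ≡ 548 (mod 859)
9^8 ≡ 548^2 = 300304 ≡ 513 (mod 859)
9^16 ≡ 513^2 = 263169 ≡ 315 (mod 859)
9^32 ≡ 315^2 = 99225 ≡ 440 (mod 859)
9^64 ≡ 440^2 = 193600 ≡ 325 (mod 859)
9^128 ≡ 325^2 = 105625 ≡ 827 (mod 859)
9^256 ≡ 827^2 = 683929 ≡ 165 (mod 859)
429 = 256 + 128 + 32 + 8 + 4 + 1 in binary powers of 2.
So 9^429 ≡ 165 · 827 · 440 · 513 · 548 · 9 ≡ 1 (mod 859).
Since 9^d ≡ 1 (mod 859), base 9 does not prove 859 composite.

1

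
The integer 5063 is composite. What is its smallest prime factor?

61

5063 is odd.
Digit sum 14, not divisible by 3.
Ends in 3: not divisible by 5.
7: 5063 = 7·723 + 2
11: 5063 = 11·460 + 3
13: 5063 = 13·389 + 6
17: 5063 = 17·297 + 14
19: 5063 = 19·266 + 9
23: 5063 = 23·220 + 3
29: 5063 = 29·174 + 17
31: 5063 = 31·163 + 10
37: 5063 = 37·136 + 31
41: 5063 = 41·123 + 20
43: 5063 = 43·117 + 32
47: 5063 = 47·107 + 34
53: 5063 = 53·95 + 28
59: 5063 = 59·85 + 48
61: 5063 = 61·83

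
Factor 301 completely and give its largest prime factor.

43

301 = 7 · 43
43 is prime.
So 301 = 7 · 43; the largest prime factor is 43.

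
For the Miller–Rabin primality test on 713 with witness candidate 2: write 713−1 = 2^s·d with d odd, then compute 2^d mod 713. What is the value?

140

713 − 1 = 712 = 2^3 · 89, so d = 89.
2^1 ≡ 2 (mod 713)
2^2 ≡ 2^2 = 4 ≡ 4 (mod 713)
2^4 ≡ 4^2 = 16 ≡ 16 (mod 713)
2^8 ≡ 16^2 = 256 ≡ 256 (mod 713)
2^16 ≡ 256^2 = 65536 ≡ 653 (mod 713)
2^32 ≡ 653^2 = 426409 ≡ 35 (mod 713)
2^64 ≡ 35^2 = 1225 ≡ 512 (mod 713)
89 = 64 + 16 + 8 + 1 in binary powers of 2.
So 2^89 ≡ 512 · 653 · 256 · 2 ≡ 140 (mod 713).
Squaring chain: 140 → 349 → 591; never reaches −1, so base 2 is a Miller–Rabin witness that 713 is composite.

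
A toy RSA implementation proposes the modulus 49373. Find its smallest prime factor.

97

49373 is odd.
Digit sum 26, not divisible by 3.
Ends in 3: not divisible by 5.
7: 49373 = 7·7053 + 2
11: 49373 = 11·4488 + 5
13: 49373 = 13·3797 + 12
17: 49373 = 17·2904 + 5
19: 49373 = 19·2598 + 11
23: 49373 = 23·2146 + 15
29: 49373 = 29·1702 + 15
31: 49373 = 31·1592 + 21
37: 49373 = 37·1334 + 15
41: 49373 = 41·1204 + 9
43: 49373 = 43·1148 + 9
47: 49373 = 47·1050 + 23
53: 49373 = 53·931 + 30
59: 49373 = 59·836 + 49
61: 49373 = 61·809 + 24
67: 49373 = 67·736 + 61
71: 49373 = 71·695 + 28
73: 49373 = 73·676 + 25
79: 49373 = 79·624 + 77
83: 49373 = 83·594 + 71
89: 49373 = 89·554 + 67
97: 49373 = 97·509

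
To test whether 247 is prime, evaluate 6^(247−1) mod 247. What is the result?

64

6^1 ≡ 6 (mod 247)
6^2 ≡ 6^2 = 36 ≡ 36 (mod 247)
6^4 ≡ 36^2 = 1296 ≡ 61 (mod 247)
6^8 ≡ 61^2 = 3721 ≡ 16 (mod 247)
6^16 ≡ 16^2 = 256 ≡ 9 (mod 247)
6^32 ≡ 9^2 = 81 ≡ 81 (mod 247)
6^64 ≡ 81^2 = 6561 ≡ 139 (mod 247)
6^128 ≡ 139^2 = 19321 ≡ 55 (mod 247)
246 = 128 + 64 + 32 + 16 + 4 + 2 in binary powers of 2.
So 6^246 ≡ 55 · 139 · 81 · 9 · 61 · 36 ≡ 64 (mod 247).
Since 64 ≠ 1, base 6 is a Fermat witness: 247 is composite.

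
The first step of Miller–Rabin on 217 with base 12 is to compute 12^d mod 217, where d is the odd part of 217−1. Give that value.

27

217 − 1 = 216 = 2^3 · 27, so d = 27.
12^1 ≡ 12 (mod 217)
12^2 ≡ 12^2 = 144 ≡ 144 (mod 217)
12^4 ≡ 144^2 = 20736 ≡ 121 (mod 217)
12^8 ≡ 121^2 = 14641 ≡ 102 (mod 217)
12^16 ≡ 102^2 = 10404 ≡ 205 (mod 217)
27 = 16 + 8 + 2 + 1 in binary powers of 2.
So 12^27 ≡ 205 · 102 · 144 · 12 ≡ 27 (mod 217).
Squaring chain: 27 → 78 → 8; never reaches −1, so base 12 is a Miller–Rabin witness that 217 is composite.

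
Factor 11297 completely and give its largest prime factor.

11297 = 11 · 1027
1027 = 13 · 79
79 is prime.
So 11297 = 11 · 13 · 79; the largest prime factor is 79.

79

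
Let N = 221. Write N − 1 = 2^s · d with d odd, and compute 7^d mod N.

97

221 − 1 = 220 = 2^2 · 55, so d = 55.
7^1 ≡ 7 (mod 221)
7^2 ≡ 7^2 = 49 ≡ 49 (mod 221)
7^4 ≡ 49^2 = 2401 ≡ 191 (mod 221)
7^8 ≡ 191^2 = 36481 ≡ 16 (mod 221)
7^16 ≡ 16^2 = 256 ≡ 35 (mod 221)
7^32 ≡ 35^2 = 1225 ≡ 120 (mod 221)
55 = 32 + 16 + 4 + 2 + 1 in binary powers of 2.
So 7^55 ≡ 120 · 35 · 191 · 49 · 7 ≡ 97 (mod 221).
Squaring chain: 97 → 127; never reaches −1, so base 7 is a Miller–Rabin witness that 221 is composite.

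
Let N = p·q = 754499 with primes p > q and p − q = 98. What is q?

Since p = q + 98, we have 754499 = q(q + 98), so q² + 98q − 754499 = 0.
Discriminant: 98² + 4·754499 = 9604 + 3017996 = 3027600; √3027600 = 1740.
q = (−98 + 1740)/2 = 821, and p = q + 98 = 919.
Check: 821 · 919 = 754499.

821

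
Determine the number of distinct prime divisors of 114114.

6

114114 = 2 · 57057
57057 = 3 · 19019
19019 = 7 · 2717
2717 = 11 · 247
247 = 13 · 19
114114 = 2 · 3 · 7 · 11 · 13 · 19, which has 6 distinct prime factors.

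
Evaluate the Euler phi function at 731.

672

Factor: 731 = 17 · 43.
φ(731) = (17−1) · (43−1) = 16 · 42 = 672.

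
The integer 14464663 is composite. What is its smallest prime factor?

79

14464663 is odd.
Digit sum 34, not divisible by 3.
Ends in 3: not divisible by 5.
7: 14464663 = 7·2066380 + 3
11: 14464663 = 11·1314969 + 4
13: 14464663 = 13·1112666 + 5
17: 14464663 = 17·850862 + 9
19: 14464663 = 19·761298 + 1
23: 14464663 = 23·628898 + 9
29: 14464663 = 29·498781 + 14
31: 14464663 = 31·466602 + 1
37: 14464663 = 37·390936 + 31
41: 14464663 = 41·352796 + 27
43: 14464663 = 43·336387 + 22
47: 14464663 = 47·307758 + 37
53: 14464663 = 53·272918 + 9
59: 14464663 = 59·245163 + 46
61: 14464663 = 61·237125 + 38
67: 14464663 = 67·215890 + 33
71: 14464663 = 71·203727 + 46
73: 14464663 = 73·198146 + 5
79: 14464663 = 79·183097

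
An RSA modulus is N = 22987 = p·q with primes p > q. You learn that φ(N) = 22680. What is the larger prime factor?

181

φ(n) = (p−1)(q−1) = n − (p+q) + 1, so p + q = 22987 − 22680 + 1 = 308.
p and q are the roots of t² − 308t + 22987 = 0.
Discriminant: 308² − 4·22987 = 94864 − 91948 = 2916; √2916 = 54.
q = (308 − 54)/2 = 127, p = (308 + 54)/2 = 181.
Check: 127 · 181 = 22987.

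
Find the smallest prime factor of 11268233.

59

11268233 is odd.
Digit sum 26, not divisible by 3.
Ends in 3: not divisible by 5.
7: 11268233 = 7·1609747 + 4
11: 11268233 = 11·1024384 + 9
13: 11268233 = 13·866787 + 2
17: 11268233 = 17·662837 + 4
19: 11268233 = 19·593064 + 17
23: 11268233 = 23·489923 + 4
29: 11268233 = 29·388559 + 22
31: 11268233 = 31·363491 + 12
37: 11268233 = 37·304546 + 31
41: 11268233 = 41·274834 + 39
43: 11268233 = 43·262051 + 40
47: 11268233 = 47·239749 + 30
53: 11268233 = 53·212608 + 9
59: 11268233 = 59·190987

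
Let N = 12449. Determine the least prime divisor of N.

12449 is odd.
Digit sum 20, not divisible by 3.
Ends in 9: not divisible by 5.
7: 12449 = 7·1778 + 3
11: 12449 = 11·1131 + 8
13: 12449 = 13·957 + 8
17: 12449 = 17·732 + 5
19: 12449 = 19·655 + 4
23: 12449 = 23·541 + 6
29: 12449 = 29·429 + 8
31: 12449 = 31·401 + 18
37: 12449 = 37·336 + 17
41: 12449 = 41·303 + 26
43: 12449 = 43·289 + 22
47: 12449 = 47·264 + 41
53: 12449 = 53·234 + 47
59: 12449 = 59·211

59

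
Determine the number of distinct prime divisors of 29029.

29029 = 7 · 4147
4147 = 11 · 377
377 = 13 · 29
29029 = 7 · 11 · 13 · 29, which has 4 distinct prime factors.

4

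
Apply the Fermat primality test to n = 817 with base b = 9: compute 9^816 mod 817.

752

9^1 ≡ 9 (mod 817)
9^2 ≡ 9^2 = 81 ≡ 81 (mod 817)
9^4 ≡ 81^2 = 6561 ≡ 25 (mod 817)
9^8 ≡ 25^2 = 625 ≡ 625 (mod 817)
9^16 ≡ 625^2 = 390625 ≡ 99 (mod 817)
9^32 ≡ 99^2 = 9801 ≡ 814 (mod 817)
9^64 ≡ 814^2 = 662596 ≡ 9 (mod 817)
9^128 ≡ 9^2 = 81 ≡ 81 (mod 817)
9^256 ≡ 81^2 = 6561 ≡ 25 (mod 817)
9^512 ≡ 25^2 = 625 ≡ 625 (mod 817)
816 = 512 + 256 + 32 + 16 in binary powers of 2.
So 9^816 ≡ 625 · 25 · 814 · 99 ≡ 752 (mod 817).
Since 752 ≠ 1, base 9 is a Fermat witness: 817 is composite.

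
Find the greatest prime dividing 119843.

79

119843 = 37 · 3239
3239 = 41 · 79
79 is prime.
So 119843 = 37 · 41 · 79; the largest prime factor is 79.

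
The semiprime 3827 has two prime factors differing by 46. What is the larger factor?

Since p = q + 46, we have 3827 = q(q + 46), so q² + 46q − 3827 = 0.
Discriminant: 46² + 4·3827 = 2116 + 15308 = 17424; √17424 = 132.
q = (−46 + 132)/2 = 43, and p = q + 46 = 89.
Check: 43 · 89 = 3827.

89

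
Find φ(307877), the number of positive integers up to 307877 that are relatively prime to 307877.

292032

Factor: 307877 = 37 · 53 · 157.
φ(307877) = (37−1) · (53−1) · (157−1) = 36 · 52 · 156 = 292032.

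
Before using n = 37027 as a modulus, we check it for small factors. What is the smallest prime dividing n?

61

37027 is odd.
Digit sum 19, not divisible by 3.
Ends in 7: not divisible by 5.
7: 37027 = 7·5289 + 4
11: 37027 = 11·3366 + 1
13: 37027 = 13·2848 + 3
17: 37027 = 17·2178 + 1
19: 37027 = 19·1948 + 15
23: 37027 = 23·1609 + 20
29: 37027 = 29·1276 + 23
31: 37027 = 31·1194 + 13
37: 37027 = 37·1000 + 27
41: 37027 = 41·903 + 4
43: 37027 = 43·861 + 4
47: 37027 = 47·787 + 38
53: 37027 = 53·698 + 33
59: 37027 = 59·627 + 34
61: 37027 = 61·607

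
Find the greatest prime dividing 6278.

6278 = 2 · 3139
3139 = 43 · 73
73 is prime.
So 6278 = 2 · 43 · 73; the largest prime factor is 73.

73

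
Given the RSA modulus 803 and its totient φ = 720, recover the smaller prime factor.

11

φ(n) = (p−1)(q−1) = n − (p+q) + 1, so p + q = 803 − 720 + 1 = 84.
p and q are the roots of t² − 84t + 803 = 0.
Discriminant: 84² − 4·803 = 7056 − 3212 = 3844; √3844 = 62.
q = (84 − 62)/2 = 11, p = (84 + 62)/2 = 73.
Check: 11 · 73 = 803.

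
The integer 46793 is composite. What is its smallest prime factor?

73

46793 is odd.
Digit sum 29, not divisible by 3.
Ends in 3: not divisible by 5.
7: 46793 = 7·6684 + 5
11: 46793 = 11·4253 + 10
13: 46793 = 13·3599 + 6
17: 46793 = 17·2752 + 9
19: 46793 = 19·2462 + 15
23: 46793 = 23·2034 + 11
29: 46793 = 29·1613 + 16
31: 46793 = 31·1509 + 14
37: 46793 = 37·1264 + 25
41: 46793 = 41·1141 + 12
43: 46793 = 43·1088 + 9
47: 46793 = 47·995 + 28
53: 46793 = 53·882 + 47
59: 46793 = 59·793 + 6
61: 46793 = 61·767 + 6
67: 46793 = 67·698 + 27
71: 46793 = 71·659 + 4
73: 46793 = 73·641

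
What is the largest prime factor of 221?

17

221 = 13 · 17
17 is prime.
So 221 = 13 · 17; the largest prime factor is 17.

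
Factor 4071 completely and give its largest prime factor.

59

4071 = 3 · 1357
1357 = 23 · 59
59 is prime.
So 4071 = 3 · 23 · 59; the largest prime factor is 59.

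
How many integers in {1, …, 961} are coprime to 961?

930

Factor: 961 = 31^2.
φ(961) = 31^1·(31−1) = 930.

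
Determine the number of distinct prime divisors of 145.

2

145 = 5 · 29
145 = 5 · 29, which has 2 distinct prime factors.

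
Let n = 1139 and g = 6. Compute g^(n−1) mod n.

920

6^1 ≡ 6 (mod 1139)
6^2 ≡ 6^2 = 36 ≡ 36 (mod 1139)
6^4 ≡ 36^2 = 1296 ≡ 157 (mod 1139)
6^8 ≡ 157^2 = 24649 ≡ 730 (mod 1139)
6^16 ≡ 730^2 = 532900 ≡ 987 (mod 1139)
6^32 ≡ 987^2 = 974169 ≡ 324 (mod 1139)
6^64 ≡ 324^2 = 104976 ≡ 188 (mod 1139)
6^128 ≡ 188^2 = 35344 ≡ 35 (mod 1139)
6^256 ≡ 35^2 = 1225 ≡ 86 (mod 1139)
6^512 ≡ 86^2 = 7396 ≡ 562 (mod 1139)
6^1024 ≡ 562^2 = 315844 ≡ 341 (mod 1139)
1138 = 1024 + 64 + 32 + 16 + 2 in binary powers of 2.
So 6^1138 ≡ 341 · 188 · 324 · 987 · 36 ≡ 920 (mod 1139).
Since 920 ≠ 1, base 6 is a Fermat witness: 1139 is composite.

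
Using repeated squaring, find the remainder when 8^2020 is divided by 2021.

1860

8^1 ≡ 8 (mod 2021)
8^2 ≡ 8^2 = 64 ≡ 64 (mod 2021)
8^4 ≡ 64^2 = 4096 ≡ 54 (mod 2021)
8^8 ≡ 54^2 = 2916 ≡ 895 (mod 2021)
8^16 ≡ 895^2 = 801025 ≡ 709 (mod 2021)
8^32 ≡ 709^2 = 502681 ≡ 1473 (mod 2021)
8^64 ≡ 1473^2 = 2169729 ≡ 1196 (mod 2021)
8^128 ≡ 1196^2 = 1430416 ≡ 1569 (mod 2021)
8^256 ≡ 1569^2 = 2461761 ≡ 183 (mod 2021)
8^512 ≡ 183^2 = 33489 ≡ 1153 (mod 2021)
8^1024 ≡ 1153^2 = 1329409 ≡ 1612 (mod 2021)
2020 = 1024 + 512 + 256 + 128 + 64 + 32 + 4 in binary powers of 2.
So 8^2020 ≡ 1612 · 1153 · 183 · 1569 · 1196 · 1473 · 54 ≡ 1860 (mod 2021).
Since 1860 ≠ 1, base 8 is a Fermat witness: 2021 is composite.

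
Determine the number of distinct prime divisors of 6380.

4

6380 = 2^2 · 1595
1595 = 5 · 319
319 = 11 · 29
6380 = 2^2 · 5 · 11 · 29, which has 4 distinct prime factors.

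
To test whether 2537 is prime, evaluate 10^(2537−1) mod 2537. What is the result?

547

10^1 ≡ 10 (mod 2537)
10^2 ≡ 10^2 = 100 ≡ 100 (mod 2537)
10^4 ≡ 100^2 = 10000 ≡ 2389 (mod 2537)
10^8 ≡ 2389^2 = 5707321 ≡ 1608 (mod 2537)
10^16 ≡ 1608^2 = 2585664 ≡ 461 (mod 2537)
10^32 ≡ 461^2 = 212521 ≡ 1950 (mod 2537)
10^64 ≡ 1950^2 = 3802500 ≡ 2074 (mod 2537)
10^128 ≡ 2074^2 = 4301476 ≡ 1261 (mod 2537)
10^256 ≡ 1261^2 = 1590121 ≡ 1959 (mod 2537)
10^512 ≡ 1959^2 = 3837681 ≡ 1737 (mod 2537)
10^1024 ≡ 1737^2 = 3017169 ≡ 676 (mod 2537)
10^2048 ≡ 676^2 = 456976 ≡ 316 (mod 2537)
2536 = 2048 + 256 + 128 + 64 + 32 + 8 in binary powers of 2.
So 10^2536 ≡ 316 · 1959 · 1261 · 2074 · 1950 · 1608 ≡ 547 (mod 2537).
Since 547 ≠ 1, base 10 is a Fermat witness: 2537 is composite.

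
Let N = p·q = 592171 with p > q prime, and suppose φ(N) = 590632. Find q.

φ(n) = (p−1)(q−1) = n − (p+q) + 1, so p + q = 592171 − 590632 + 1 = 1540.
p and q are the roots of t² − 1540t + 592171 = 0.
Discriminant: 1540² − 4·592171 = 2371600 − 2368684 = 2916; √2916 = 54.
q = (1540 − 54)/2 = 743, p = (1540 + 54)/2 = 797.
Check: 743 · 797 = 592171.

743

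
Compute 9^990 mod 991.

9^1 ≡ 9 (mod 991)
9^2 ≡ 9^2 = 81 ≡ 81 (mod 991)
9^4 ≡ 81^2 = 6561 ≡ 615 (mod 991)
9^8 ≡ 615^2 = 378225 ≡ 654 (mod 991)
9^16 ≡ 654^2 = 427716 ≡ 595 (mod 991)
9^32 ≡ 595^2 = 354025 ≡ 238 (mod 991)
9^64 ≡ 238^2 = 56644 ≡ 157 (mod 991)
9^128 ≡ 157^2 = 24649 ≡ 865 (mod 991)
9^256 ≡ 865^2 = 748225 ≡ 20 (mod 991)
9^512 ≡ 20^2 = 400 ≡ 400 (mod 991)
990 = 512 + 256 + 128 + 64 + 16 + 8 + 4 + 2 in binary powers of 2.
So 9^990 ≡ 400 · 20 · 865 · 157 · 595 · 654 · 615 · 81 ≡ 1 (mod 991).
Since the result is 1, base 9 gives no evidence that 991 is composite.

1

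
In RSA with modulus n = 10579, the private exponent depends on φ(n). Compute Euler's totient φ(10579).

10360

Factor: 10579 = 71 · 149.
φ(10579) = (71−1) · (149−1) = 70 · 148 = 10360.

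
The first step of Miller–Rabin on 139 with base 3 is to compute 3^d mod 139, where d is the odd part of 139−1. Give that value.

139 − 1 = 138 = 2^1 · 69, so d = 69.
3^1 ≡ 3 (mod 139)
3^2 ≡ 3^2 = 9 ≡ 9 (mod 139)
3^4 ≡ 9^2 = 81 ≡ 81 (mod 139)
3^8 ≡ 81^2 = 6561 ≡ 28 (mod 139)
3^16 ≡ 28^2 = 784 ≡ 89 (mod 139)
3^32 ≡ 89^2 = 7921 ≡ 137 (mod 139)
3^64 ≡ 137^2 = 18769 ≡ 4 (mod 139)
69 = 64 + 4 + 1 in binary powers of 2.
So 3^69 ≡ 4 · 81 · 3 ≡ 138 (mod 139).
Since 3^d ≡ 138 (mod 139), base 3 does not prove 139 composite.

138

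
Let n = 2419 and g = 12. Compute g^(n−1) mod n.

12^1 ≡ 12 (mod 2419)
12^2 ≡ 12^2 = 144 ≡ 144 (mod 2419)
12^4 ≡ 144^2 = 20736 ≡ 1384 (mod 2419)
12^8 ≡ 1384^2 = 1915456 ≡ 2027 (mod 2419)
12^16 ≡ 2027^2 = 4108729 ≡ 1267 (mod 2419)
12^32 ≡ 1267^2 = 1605289 ≡ 1492 (mod 2419)
12^64 ≡ 1492^2 = 2226064 ≡ 584 (mod 2419)
12^128 ≡ 584^2 = 341056 ≡ 2396 (mod 2419)
12^256 ≡ 2396^2 = 5740816 ≡ 529 (mod 2419)
12^512 ≡ 529^2 = 279841 ≡ 1656 (mod 2419)
12^1024 ≡ 1656^2 = 2742336 ≡ 1609 (mod 2419)
12^2048 ≡ 1609^2 = 2588881 ≡ 551 (mod 2419)
2418 = 2048 + 256 + 64 + 32 + 16 + 2 in binary powers of 2.
So 12^2418 ≡ 551 · 529 · 584 · 1492 · 1267 · 144 ≡ 121 (mod 2419).
Since 121 ≠ 1, base 12 is a Fermat witness: 2419 is composite.

121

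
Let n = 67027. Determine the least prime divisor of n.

97

67027 is odd.
Digit sum 22, not divisible by 3.
Ends in 7: not divisible by 5.
7: 67027 = 7·9575 + 2
11: 67027 = 11·6093 + 4
13: 67027 = 13·5155 + 12
17: 67027 = 17·3942 + 13
19: 67027 = 19·3527 + 14
23: 67027 = 23·2914 + 5
29: 67027 = 29·2311 + 8
31: 67027 = 31·2162 + 5
37: 67027 = 37·1811 + 20
41: 67027 = 41·1634 + 33
43: 67027 = 43·1558 + 33
47: 67027 = 47·1426 + 5
53: 67027 = 53·1264 + 35
59: 67027 = 59·1136 + 3
61: 67027 = 61·1098 + 49
67: 67027 = 67·1000 + 27
71: 67027 = 71·944 + 3
73: 67027 = 73·918 + 13
79: 67027 = 79·848 + 35
83: 67027 = 83·807 + 46
89: 67027 = 89·753 + 10
97: 67027 = 97·691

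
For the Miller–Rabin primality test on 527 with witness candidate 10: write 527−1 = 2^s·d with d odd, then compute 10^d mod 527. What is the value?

107

527 − 1 = 526 = 2^1 · 263, so d = 263.
10^1 ≡ 10 (mod 527)
10^2 ≡ 10^2 = 100 ≡ 100 (mod 527)
10^4 ≡ 100^2 = 10000 ≡ 514 (mod 527)
10^8 ≡ 514^2 = 264196 ≡ 169 (mod 527)
10^16 ≡ 169^2 = 28561 ≡ 103 (mod 527)
10^32 ≡ 103^2 = 10609 ≡ 69 (mod 527)
10^64 ≡ 69^2 = 4761 ≡ 18 (mod 527)
10^128 ≡ 18^2 = 324 ≡ 324 (mod 527)
10^256 ≡ 324^2 = 104976 ≡ 103 (mod 527)
263 = 256 + 4 + 2 + 1 in binary powers of 2.
So 10^263 ≡ 103 · 514 · 100 · 10 ≡ 107 (mod 527).
Squaring chain: 107; never reaches −1, so base 10 is a Miller–Rabin witness that 527 is composite.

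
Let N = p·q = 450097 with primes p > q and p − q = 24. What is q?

Since p = q + 24, we have 450097 = q(q + 24), so q² + 24q − 450097 = 0.
Discriminant: 24² + 4·450097 = 576 + 1800388 = 1800964; √1800964 = 1342.
q = (−24 + 1342)/2 = 659, and p = q + 24 = 683.
Check: 659 · 683 = 450097.

659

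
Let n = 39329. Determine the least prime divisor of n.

39329 is odd.
Digit sum 26, not divisible by 3.
Ends in 9: not divisible by 5.
7: 39329 = 7·5618 + 3
11: 39329 = 11·3575 + 4
13: 39329 = 13·3025 + 4
17: 39329 = 17·2313 + 8
19: 39329 = 19·2069 + 18
23: 39329 = 23·1709 + 22
29: 39329 = 29·1356 + 5
31: 39329 = 31·1268 + 21
37: 39329 = 37·1062 + 35
41: 39329 = 41·959 + 10
43: 39329 = 43·914 + 27
47: 39329 = 47·836 + 37
53: 39329 = 53·742 + 3
59: 39329 = 59·666 + 35
61: 39329 = 61·644 + 45
67: 39329 = 67·587

67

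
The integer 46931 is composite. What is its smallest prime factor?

71

46931 is odd.
Digit sum 23, not divisible by 3.
Ends in 1: not divisible by 5.
7: 46931 = 7·6704 + 3
11: 46931 = 11·4266 + 5
13: 46931 = 13·3610 + 1
17: 46931 = 17·2760 + 11
19: 46931 = 19·2470 + 1
23: 46931 = 23·2040 + 11
29: 46931 = 29·1618 + 9
31: 46931 = 31·1513 + 28
37: 46931 = 37·1268 + 15
41: 46931 = 41·1144 + 27
43: 46931 = 43·1091 + 18
47: 46931 = 47·998 + 25
53: 46931 = 53·885 + 26
59: 46931 = 59·795 + 26
61: 46931 = 61·769 + 22
67: 46931 = 67·700 + 31
71: 46931 = 71·661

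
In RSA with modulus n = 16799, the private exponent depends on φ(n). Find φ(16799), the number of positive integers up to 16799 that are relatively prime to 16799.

Factor: 16799 = 107 · 157.
φ(16799) = (107−1) · (157−1) = 106 · 156 = 16536.

16536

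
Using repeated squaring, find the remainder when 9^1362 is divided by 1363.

9^1 ≡ 9 (mod 1363)
9^2 ≡ 9^2 = 81 ≡ 81 (mod 1363)
9^4 ≡ 81^2 = 6561 ≡ 1109 (mod 1363)
9^8 ≡ 1109^2 = 1229881 ≡ 455 (mod 1363)
9^16 ≡ 455^2 = 207025 ≡ 1212 (mod 1363)
9^32 ≡ 1212^2 = 1468944 ≡ 993 (mod 1363)
9^64 ≡ 993^2 = 986049 ≡ 600 (mod 1363)
9^128 ≡ 600^2 = 360000 ≡ 168 (mod 1363)
9^256 ≡ 168^2 = 28224 ≡ 964 (mod 1363)
9^512 ≡ 964^2 = 929296 ≡ 1093 (mod 1363)
9^1024 ≡ 1093^2 = 1194649 ≡ 661 (mod 1363)
1362 = 1024 + 256 + 64 + 16 + 2 in binary powers of 2.
So 9^1362 ≡ 661 · 964 · 600 · 1212 · 81 ≡ 1051 (mod 1363).
Since 1051 ≠ 1, base 9 is a Fermat witness: 1363 is composite.

1051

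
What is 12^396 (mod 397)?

12^1 ≡ 12 (mod 397)
12^2 ≡ 12^2 = 144 ≡ 144 (mod 397)
12^4 ≡ 144^2 = 20736 ≡ 92 (mod 397)
12^8 ≡ 92^2 = 8464 ≡ 127 (mod 397)
12^16 ≡ 127^2 = 16129 ≡ 249 (mod 397)
12^32 ≡ 249^2 = 62001 ≡ 69 (mod 397)
12^64 ≡ 69^2 = 4761 ≡ 394 (mod 397)
12^128 ≡ 394^2 = 155236 ≡ 9 (mod 397)
12^256 ≡ 9^2 = 81 ≡ 81 (mod 397)
396 = 256 + 128 + 8 + 4 in binary powers of 2.
So 12^396 ≡ 81 · 9 · 127 · 92 ≡ 1 (mod 397).
Since the result is 1, base 12 gives no evidence that 397 is composite.

1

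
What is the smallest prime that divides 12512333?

12512333 is odd.
Digit sum 20, not divisible by 3.
Ends in 3: not divisible by 5.
7: 12512333 = 7·1787476 + 1
11: 12512333 = 11·1137484 + 9
13: 12512333 = 13·962487 + 2
17: 12512333 = 17·736019 + 10
19: 12512333 = 19·658543 + 16
23: 12512333 = 23·544014 + 11
29: 12512333 = 29·431459 + 22
31: 12512333 = 31·403623 + 20
37: 12512333 = 37·338171 + 6
41: 12512333 = 41·305178 + 35
43: 12512333 = 43·290984 + 21
47: 12512333 = 47·266219 + 40
53: 12512333 = 53·236081 + 40
59: 12512333 = 59·212073 + 26
61: 12512333 = 61·205120 + 13
67: 12512333 = 67·186751 + 16
71: 12512333 = 71·176230 + 3
73: 12512333 = 73·171401 + 60
79: 12512333 = 79·158383 + 76
83: 12512333 = 83·150751

83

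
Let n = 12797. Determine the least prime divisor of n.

12797 is odd.
Digit sum 26, not divisible by 3.
Ends in 7: not divisible by 5.
7: 12797 = 7·1828 + 1
11: 12797 = 11·1163 + 4
13: 12797 = 13·984 + 5
17: 12797 = 17·752 + 13
19: 12797 = 19·673 + 10
23: 12797 = 23·556 + 9
29: 12797 = 29·441 + 8
31: 12797 = 31·412 + 25
37: 12797 = 37·345 + 32
41: 12797 = 41·312 + 5
43: 12797 = 43·297 + 26
47: 12797 = 47·272 + 13
53: 12797 = 53·241 + 24
59: 12797 = 59·216 + 53
61: 12797 = 61·209 + 48
67: 12797 = 67·191

67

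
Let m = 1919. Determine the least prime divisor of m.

1919 is odd.
Digit sum 20, not divisible by 3.
Ends in 9: not divisible by 5.
7: 1919 = 7·274 + 1
11: 1919 = 11·174 + 5
13: 1919 = 13·147 + 8
17: 1919 = 17·112 + 15
19: 1919 = 19·101

19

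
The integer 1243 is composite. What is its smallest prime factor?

11

1243 is odd.
Digit sum 10, not divisible by 3.
Ends in 3: not divisible by 5.
7: 1243 = 7·177 + 4
11: 1243 = 11·113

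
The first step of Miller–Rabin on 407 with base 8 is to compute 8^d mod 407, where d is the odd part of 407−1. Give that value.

407 − 1 = 406 = 2^1 · 203, so d = 203.
8^1 ≡ 8 (mod 407)
8^2 ≡ 8^2 = 64 ≡ 64 (mod 407)
8^4 ≡ 64^2 = 4096 ≡ 26 (mod 407)
8^8 ≡ 26^2 = 676 ≡ 269 (mod 407)
8^16 ≡ 269^2 = 72361 ≡ 322 (mod 407)
8^32 ≡ 322^2 = 103684 ≡ 306 (mod 407)
8^64 ≡ 306^2 = 93636 ≡ 26 (mod 407)
8^128 ≡ 26^2 = 676 ≡ 269 (mod 407)
203 = 128 + 64 + 8 + 2 + 1 in binary powers of 2.
So 8^203 ≡ 269 · 26 · 269 · 64 · 8 ≡ 347 (mod 407).
Squaring chain: 347; never reaches −1, so base 8 is a Miller–Rabin witness that 407 is composite.

347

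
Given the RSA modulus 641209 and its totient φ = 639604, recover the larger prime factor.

φ(n) = (p−1)(q−1) = n − (p+q) + 1, so p + q = 641209 − 639604 + 1 = 1606.
p and q are the roots of t² − 1606t + 641209 = 0.
Discriminant: 1606² − 4·641209 = 2579236 − 2564836 = 14400; √14400 = 120.
q = (1606 − 120)/2 = 743, p = (1606 + 120)/2 = 863.
Check: 743 · 863 = 641209.

863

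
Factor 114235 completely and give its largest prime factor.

67

114235 = 5 · 22847
22847 = 11 · 2077
2077 = 31 · 67
67 is prime.
So 114235 = 5 · 11 · 31 · 67; the largest prime factor is 67.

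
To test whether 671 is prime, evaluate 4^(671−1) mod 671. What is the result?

474

4^1 ≡ 4 (mod 671)
4^2 ≡ 4^2 = 16 ≡ 16 (mod 671)
4^4 ≡ 16^2 = 256 ≡ 256 (mod 671)
4^8 ≡ 256^2 = 65536 ≡ 449 (mod 671)
4^16 ≡ 449^2 = 201601 ≡ 301 (mod 671)
4^32 ≡ 301^2 = 90601 ≡ 16 (mod 671)
4^64 ≡ 16^2 = 256 ≡ 256 (mod 671)
4^128 ≡ 256^2 = 65536 ≡ 449 (mod 671)
4^256 ≡ 449^2 = 201601 ≡ 301 (mod 671)
4^512 ≡ 301^2 = 90601 ≡ 16 (mod 671)
670 = 512 + 128 + 16 + 8 + 4 + 2 in binary powers of 2.
So 4^670 ≡ 16 · 449 · 301 · 449 · 256 · 16 ≡ 474 (mod 671).
Since 474 ≠ 1, base 4 is a Fermat witness: 671 is composite.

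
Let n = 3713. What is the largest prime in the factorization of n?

79

3713 = 47 · 79
79 is prime.
So 3713 = 47 · 79; the largest prime factor is 79.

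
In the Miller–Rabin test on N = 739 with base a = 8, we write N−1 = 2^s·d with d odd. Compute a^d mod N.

739 − 1 = 738 = 2^1 · 369, so d = 369.
8^1 ≡ 8 (mod 739)
8^2 ≡ 8^2 = 64 ≡ 64 (mod 739)
8^4 ≡ 64^2 = 4096 ≡ 401 (mod 739)
8^8 ≡ 401^2 = 160801 ≡ 438 (mod 739)
8^16 ≡ 438^2 = 191844 ≡ 443 (mod 739)
8^32 ≡ 443^2 = 196249 ≡ 414 (mod 739)
8^64 ≡ 414^2 = 171396 ≡ 687 (mod 739)
8^128 ≡ 687^2 = 471969 ≡ 487 (mod 739)
8^256 ≡ 487^2 = 237169 ≡ 689 (mod 739)
369 = 256 + 64 + 32 + 16 + 1 in binary powers of 2.
So 8^369 ≡ 689 · 687 · 414 · 443 · 8 ≡ 738 (mod 739).
Since 8^d ≡ 738 (mod 739), base 8 does not prove 739 composite.

738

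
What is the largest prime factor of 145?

29

145 = 5 · 29
29 is prime.
So 145 = 5 · 29; the largest prime factor is 29.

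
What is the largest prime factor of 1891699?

43

1891699 = 29 · 65231
65231 = 37 · 1763
1763 = 41 · 43
43 is prime.
So 1891699 = 29 · 37 · 41 · 43; the largest prime factor is 43.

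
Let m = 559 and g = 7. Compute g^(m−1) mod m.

259

7^1 ≡ 7 (mod 559)
7^2 ≡ 7^2 = 49 ≡ 49 (mod 559)
7^4 ≡ 49^2 = 2401 ≡ 165 (mod 559)
7^8 ≡ 165^2 = 27225 ≡ 393 (mod 559)
7^16 ≡ 393^2 = 154449 ≡ 165 (mod 559)
7^32 ≡ 165^2 = 27225 ≡ 393 (mod 559)
7^64 ≡ 393^2 = 154449 ≡ 165 (mod 559)
7^128 ≡ 165^2 = 27225 ≡ 393 (mod 559)
7^256 ≡ 393^2 = 154449 ≡ 165 (mod 559)
7^512 ≡ 165^2 = 27225 ≡ 393 (mod 559)
558 = 512 + 32 + 8 + 4 + 2 in binary powers of 2.
So 7^558 ≡ 393 · 393 · 393 · 165 · 49 ≡ 259 (mod 559).
Since 259 ≠ 1, base 7 is a Fermat witness: 559 is composite.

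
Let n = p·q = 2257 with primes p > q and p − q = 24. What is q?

Since p = q + 24, we have 2257 = q(q + 24), so q² + 24q − 2257 = 0.
Discriminant: 24² + 4·2257 = 576 + 9028 = 9604; √9604 = 98.
q = (−24 + 98)/2 = 37, and p = q + 24 = 61.
Check: 37 · 61 = 2257.

37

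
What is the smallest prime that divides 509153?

509153 is odd.
Digit sum 23, not divisible by 3.
Ends in 3: not divisible by 5.
7: 509153 = 7·72736 + 1
11: 509153 = 11·46286 + 7
13: 509153 = 13·39165 + 8
17: 509153 = 17·29950 + 3
19: 509153 = 19·26797 + 10
23: 509153 = 23·22137 + 2
29: 509153 = 29·17557

29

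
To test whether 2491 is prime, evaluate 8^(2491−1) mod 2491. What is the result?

1811

8^1 ≡ 8 (mod 2491)
8^2 ≡ 8^2 = 64 ≡ 64 (mod 2491)
8^4 ≡ 64^2 = 4096 ≡ 1605 (mod 2491)
8^8 ≡ 1605^2 = 2576025 ≡ 331 (mod 2491)
8^16 ≡ 331^2 = 109561 ≡ 2448 (mod 2491)
8^32 ≡ 2448^2 = 5992704 ≡ 1849 (mod 2491)
8^64 ≡ 1849^2 = 3418801 ≡ 1149 (mod 2491)
8^128 ≡ 1149^2 = 1320201 ≡ 2462 (mod 2491)
8^256 ≡ 2462^2 = 6061444 ≡ 841 (mod 2491)
8^512 ≡ 841^2 = 707281 ≡ 2328 (mod 2491)
8^1024 ≡ 2328^2 = 5419584 ≡ 1659 (mod 2491)
8^2048 ≡ 1659^2 = 2752281 ≡ 2217 (mod 2491)
2490 = 2048 + 256 + 128 + 32 + 16 + 8 + 2 in binary powers of 2.
So 8^2490 ≡ 2217 · 841 · 2462 · 1849 · 2448 · 331 · 64 ≡ 1811 (mod 2491).
Since 1811 ≠ 1, base 8 is a Fermat witness: 2491 is composite.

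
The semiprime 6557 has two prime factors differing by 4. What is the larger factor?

Since p = q + 4, we have 6557 = q(q + 4), so q² + 4q − 6557 = 0.
Discriminant: 4² + 4·6557 = 16 + 26228 = 26244; √26244 = 162.
q = (−4 + 162)/2 = 79, and p = q + 4 = 83.
Check: 79 · 83 = 6557.

83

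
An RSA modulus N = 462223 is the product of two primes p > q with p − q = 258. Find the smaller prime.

Since p = q + 258, we have 462223 = q(q + 258), so q² + 258q − 462223 = 0.
Discriminant: 258² + 4·462223 = 66564 + 1848892 = 1915456; √1915456 = 1384.
q = (−258 + 1384)/2 = 563, and p = q + 258 = 821.
Check: 563 · 821 = 462223.

563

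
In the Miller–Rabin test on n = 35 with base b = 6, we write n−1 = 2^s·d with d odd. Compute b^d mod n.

6

35 − 1 = 34 = 2^1 · 17, so d = 17.
6^1 ≡ 6 (mod 35)
6^2 ≡ 6^2 = 36 ≡ 1 (mod 35)
6^4 ≡ 1^2 = 1 ≡ 1 (mod 35)
6^8 ≡ 1^2 = 1 ≡ 1 (mod 35)
6^16 ≡ 1^2 = 1 ≡ 1 (mod 35)
17 = 16 + 1 in binary powers of 2.
So 6^17 ≡ 1 · 6 ≡ 6 (mod 35).
Squaring chain: 6; never reaches −1, so base 6 is a Miller–Rabin witness that 35 is composite.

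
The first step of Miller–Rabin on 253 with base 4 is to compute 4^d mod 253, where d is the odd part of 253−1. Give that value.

9

253 − 1 = 252 = 2^2 · 63, so d = 63.
4^1 ≡ 4 (mod 253)
4^2 ≡ 4^2 = 16 ≡ 16 (mod 253)
4^4 ≡ 16^2 = 256 ≡ 3 (mod 253)
4^8 ≡ 3^2 = 9 ≡ 9 (mod 253)
4^16 ≡ 9^2 = 81 ≡ 81 (mod 253)
4^32 ≡ 81^2 = 6561 ≡ 236 (mod 253)
63 = 32 + 16 + 8 + 4 + 2 + 1 in binary powers of 2.
So 4^63 ≡ 236 · 81 · 9 · 3 · 16 · 4 ≡ 9 (mod 253).
Squaring chain: 9 → 81; never reaches −1, so base 4 is a Miller–Rabin witness that 253 is composite.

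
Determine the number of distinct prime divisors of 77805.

5

77805 = 3^2 · 8645
8645 = 5 · 1729
1729 = 7 · 247
247 = 13 · 19
77805 = 3^2 · 5 · 7 · 13 · 19, which has 5 distinct prime factors.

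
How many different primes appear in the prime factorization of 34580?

5

34580 = 2^2 · 8645
8645 = 5 · 1729
1729 = 7 · 247
247 = 13 · 19
34580 = 2^2 · 5 · 7 · 13 · 19, which has 5 distinct prime factors.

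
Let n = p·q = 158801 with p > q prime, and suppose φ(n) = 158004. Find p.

419

φ(n) = (p−1)(q−1) = n − (p+q) + 1, so p + q = 158801 − 158004 + 1 = 798.
p and q are the roots of t² − 798t + 158801 = 0.
Discriminant: 798² − 4·158801 = 636804 − 635204 = 1600; √1600 = 40.
q = (798 − 40)/2 = 379, p = (798 + 40)/2 = 419.
Check: 379 · 419 = 158801.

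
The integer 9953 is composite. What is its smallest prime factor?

9953 is odd.
Digit sum 26, not divisible by 3.
Ends in 3: not divisible by 5.
7: 9953 = 7·1421 + 6
11: 9953 = 11·904 + 9
13: 9953 = 13·765 + 8
17: 9953 = 17·585 + 8
19: 9953 = 19·523 + 16
23: 9953 = 23·432 + 17
29: 9953 = 29·343 + 6
31: 9953 = 31·321 + 2
37: 9953 = 37·269

37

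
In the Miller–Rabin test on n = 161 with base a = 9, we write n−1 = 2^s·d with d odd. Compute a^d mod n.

161 − 1 = 160 = 2^5 · 5, so d = 5.
9^1 ≡ 9 (mod 161)
9^2 ≡ 9^2 = 81 ≡ 81 (mod 161)
9^4 ≡ 81^2 = 6561 ≡ 121 (mod 161)
5 = 4 + 1 in binary powers of 2.
So 9^5 ≡ 121 · 9 ≡ 123 (mod 161).
Squaring chain: 123 → 156 → 25 → 142 → 39; never reaches −1, so base 9 is a Miller–Rabin witness that 161 is composite.

123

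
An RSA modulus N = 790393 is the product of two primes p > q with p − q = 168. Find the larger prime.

977

Since p = q + 168, we have 790393 = q(q + 168), so q² + 168q − 790393 = 0.
Discriminant: 168² + 4·790393 = 28224 + 3161572 = 3189796; √3189796 = 1786.
q = (−168 + 1786)/2 = 809, and p = q + 168 = 977.
Check: 809 · 977 = 790393.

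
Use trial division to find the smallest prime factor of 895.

895 is odd.
Digit sum 22, not divisible by 3.
Ends in 5: divisible by 5.

5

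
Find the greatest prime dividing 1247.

43

1247 = 29 · 43
43 is prime.
So 1247 = 29 · 43; the largest prime factor is 43.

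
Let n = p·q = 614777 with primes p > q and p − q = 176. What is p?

Since p = q + 176, we have 614777 = q(q + 176), so q² + 176q − 614777 = 0.
Discriminant: 176² + 4·614777 = 30976 + 2459108 = 2490084; √2490084 = 1578.
q = (−176 + 1578)/2 = 701, and p = q + 176 = 877.
Check: 701 · 877 = 614777.

877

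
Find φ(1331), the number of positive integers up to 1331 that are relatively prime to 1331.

Factor: 1331 = 11^3.
φ(1331) = 11^2·(11−1) = 1210.

1210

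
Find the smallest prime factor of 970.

2

970 is even: 2 divides it.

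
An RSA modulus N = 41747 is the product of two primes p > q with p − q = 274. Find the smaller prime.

109

Since p = q + 274, we have 41747 = q(q + 274), so q² + 274q − 41747 = 0.
Discriminant: 274² + 4·41747 = 75076 + 166988 = 242064; √242064 = 492.
q = (−274 + 492)/2 = 109, and p = q + 274 = 383.
Check: 109 · 383 = 41747.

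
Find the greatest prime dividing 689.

689 = 13 · 53
53 is prime.
So 689 = 13 · 53; the largest prime factor is 53.

53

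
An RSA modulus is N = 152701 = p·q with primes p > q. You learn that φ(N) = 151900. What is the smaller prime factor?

311

φ(n) = (p−1)(q−1) = n − (p+q) + 1, so p + q = 152701 − 151900 + 1 = 802.
p and q are the roots of t² − 802t + 152701 = 0.
Discriminant: 802² − 4·152701 = 643204 − 610804 = 32400; √32400 = 180.
q = (802 − 180)/2 = 311, p = (802 + 180)/2 = 491.
Check: 311 · 491 = 152701.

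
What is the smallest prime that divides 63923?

63923 is odd.
Digit sum 23, not divisible by 3.
Ends in 3: not divisible by 5.
7: 63923 = 7·9131 + 6
11: 63923 = 11·5811 + 2
13: 63923 = 13·4917 + 2
17: 63923 = 17·3760 + 3
19: 63923 = 19·3364 + 7
23: 63923 = 23·2779 + 6
29: 63923 = 29·2204 + 7
31: 63923 = 31·2062 + 1
37: 63923 = 37·1727 + 24
41: 63923 = 41·1559 + 4
43: 63923 = 43·1486 + 25
47: 63923 = 47·1360 + 3
53: 63923 = 53·1206 + 5
59: 63923 = 59·1083 + 26
61: 63923 = 61·1047 + 56
67: 63923 = 67·954 + 5
71: 63923 = 71·900 + 23
73: 63923 = 73·875 + 48
79: 63923 = 79·809 + 12
83: 63923 = 83·770 + 13
89: 63923 = 89·718 + 21
97: 63923 = 97·659

97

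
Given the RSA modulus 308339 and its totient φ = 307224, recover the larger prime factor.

φ(n) = (p−1)(q−1) = n − (p+q) + 1, so p + q = 308339 − 307224 + 1 = 1116.
p and q are the roots of t² − 1116t + 308339 = 0.
Discriminant: 1116² − 4·308339 = 1245456 − 1233356 = 12100; √12100 = 110.
q = (1116 − 110)/2 = 503, p = (1116 + 110)/2 = 613.
Check: 503 · 613 = 308339.

613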